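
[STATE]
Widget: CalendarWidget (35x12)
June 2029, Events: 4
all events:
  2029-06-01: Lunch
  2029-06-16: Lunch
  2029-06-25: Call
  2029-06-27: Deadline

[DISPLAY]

             June 2029             
Mo Tu We Th Fr Sa Su               
             1*  2  3              
 4  5  6  7  8  9 10               
11 12 13 14 15 16* 17              
18 19 20 21 22 23 24               
25* 26 27* 28 29 30                
                                   
                                   
                                   
                                   
                                   


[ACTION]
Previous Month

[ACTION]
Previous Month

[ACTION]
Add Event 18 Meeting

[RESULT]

             April 2029            
Mo Tu We Th Fr Sa Su               
                   1               
 2  3  4  5  6  7  8               
 9 10 11 12 13 14 15               
16 17 18* 19 20 21 22              
23 24 25 26 27 28 29               
30                                 
                                   
                                   
                                   
                                   


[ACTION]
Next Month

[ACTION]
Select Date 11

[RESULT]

              May 2029             
Mo Tu We Th Fr Sa Su               
    1  2  3  4  5  6               
 7  8  9 10 [11] 12 13             
14 15 16 17 18 19 20               
21 22 23 24 25 26 27               
28 29 30 31                        
                                   
                                   
                                   
                                   
                                   


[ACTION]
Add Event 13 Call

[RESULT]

              May 2029             
Mo Tu We Th Fr Sa Su               
    1  2  3  4  5  6               
 7  8  9 10 [11] 12 13*            
14 15 16 17 18 19 20               
21 22 23 24 25 26 27               
28 29 30 31                        
                                   
                                   
                                   
                                   
                                   


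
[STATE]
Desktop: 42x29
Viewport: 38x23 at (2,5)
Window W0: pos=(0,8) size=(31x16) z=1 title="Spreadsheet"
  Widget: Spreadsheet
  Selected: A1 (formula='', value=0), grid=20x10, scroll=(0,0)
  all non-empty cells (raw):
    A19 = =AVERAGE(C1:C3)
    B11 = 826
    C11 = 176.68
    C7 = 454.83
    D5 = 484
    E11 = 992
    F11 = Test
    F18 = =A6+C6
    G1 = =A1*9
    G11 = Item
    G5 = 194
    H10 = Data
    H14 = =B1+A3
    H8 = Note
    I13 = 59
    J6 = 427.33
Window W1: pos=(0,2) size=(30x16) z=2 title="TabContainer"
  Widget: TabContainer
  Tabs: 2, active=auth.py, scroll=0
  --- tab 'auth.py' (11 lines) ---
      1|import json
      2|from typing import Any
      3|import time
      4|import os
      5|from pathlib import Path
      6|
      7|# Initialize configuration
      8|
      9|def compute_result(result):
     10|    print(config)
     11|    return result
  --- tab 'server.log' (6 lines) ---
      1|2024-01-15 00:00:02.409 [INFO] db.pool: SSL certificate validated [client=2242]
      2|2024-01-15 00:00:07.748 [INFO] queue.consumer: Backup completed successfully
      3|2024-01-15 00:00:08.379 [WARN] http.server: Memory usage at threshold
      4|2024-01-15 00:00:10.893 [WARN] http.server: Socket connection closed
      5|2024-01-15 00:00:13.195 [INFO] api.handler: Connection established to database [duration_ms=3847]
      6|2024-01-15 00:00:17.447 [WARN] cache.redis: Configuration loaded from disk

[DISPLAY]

auth.py]│ server.log       ┃          
───────────────────────────┃          
mport json                 ┃          
rom typing import Any      ┃┓         
mport time                 ┃┃         
mport os                   ┃┨         
rom pathlib import Path    ┃┃         
                           ┃┃         
 Initialize configuration  ┃┃         
                           ┃┃         
ef compute_result(result): ┃┃         
   print(config)           ┃┃         
━━━━━━━━━━━━━━━━━━━━━━━━━━━┛┃         
 5        0       0       0 ┃         
 6        0       0       0 ┃         
 7        0       0  454.83 ┃         
 8        0       0       0 ┃         
 9        0       0       0 ┃         
━━━━━━━━━━━━━━━━━━━━━━━━━━━━┛         
                                      
                                      
                                      
                                      


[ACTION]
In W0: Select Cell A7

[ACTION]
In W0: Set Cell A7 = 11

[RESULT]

auth.py]│ server.log       ┃          
───────────────────────────┃          
mport json                 ┃          
rom typing import Any      ┃┓         
mport time                 ┃┃         
mport os                   ┃┨         
rom pathlib import Path    ┃┃         
                           ┃┃         
 Initialize configuration  ┃┃         
                           ┃┃         
ef compute_result(result): ┃┃         
   print(config)           ┃┃         
━━━━━━━━━━━━━━━━━━━━━━━━━━━┛┃         
 5        0       0       0 ┃         
 6        0       0       0 ┃         
 7     [11]       0  454.83 ┃         
 8        0       0       0 ┃         
 9        0       0       0 ┃         
━━━━━━━━━━━━━━━━━━━━━━━━━━━━┛         
                                      
                                      
                                      
                                      


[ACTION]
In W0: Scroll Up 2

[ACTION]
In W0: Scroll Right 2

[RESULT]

auth.py]│ server.log       ┃          
───────────────────────────┃          
mport json                 ┃          
rom typing import Any      ┃┓         
mport time                 ┃┃         
mport os                   ┃┨         
rom pathlib import Path    ┃┃         
                           ┃┃         
 Initialize configuration  ┃┃         
                           ┃┃         
ef compute_result(result): ┃┃         
   print(config)           ┃┃         
━━━━━━━━━━━━━━━━━━━━━━━━━━━┛┃         
 5        0     484       0 ┃         
 6        0       0       0 ┃         
 7   454.83       0       0 ┃         
 8        0       0       0 ┃         
 9        0       0       0 ┃         
━━━━━━━━━━━━━━━━━━━━━━━━━━━━┛         
                                      
                                      
                                      
                                      


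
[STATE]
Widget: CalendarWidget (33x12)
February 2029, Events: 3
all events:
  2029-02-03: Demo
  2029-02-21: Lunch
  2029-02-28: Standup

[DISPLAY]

          February 2029          
Mo Tu We Th Fr Sa Su             
          1  2  3*  4            
 5  6  7  8  9 10 11             
12 13 14 15 16 17 18             
19 20 21* 22 23 24 25            
26 27 28*                        
                                 
                                 
                                 
                                 
                                 


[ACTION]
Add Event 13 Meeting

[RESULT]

          February 2029          
Mo Tu We Th Fr Sa Su             
          1  2  3*  4            
 5  6  7  8  9 10 11             
12 13* 14 15 16 17 18            
19 20 21* 22 23 24 25            
26 27 28*                        
                                 
                                 
                                 
                                 
                                 


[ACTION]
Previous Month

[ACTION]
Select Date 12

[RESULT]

           January 2029          
Mo Tu We Th Fr Sa Su             
 1  2  3  4  5  6  7             
 8  9 10 11 [12] 13 14           
15 16 17 18 19 20 21             
22 23 24 25 26 27 28             
29 30 31                         
                                 
                                 
                                 
                                 
                                 


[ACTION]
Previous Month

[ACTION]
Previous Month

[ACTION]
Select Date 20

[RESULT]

          November 2028          
Mo Tu We Th Fr Sa Su             
       1  2  3  4  5             
 6  7  8  9 10 11 12             
13 14 15 16 17 18 19             
[20] 21 22 23 24 25 26           
27 28 29 30                      
                                 
                                 
                                 
                                 
                                 


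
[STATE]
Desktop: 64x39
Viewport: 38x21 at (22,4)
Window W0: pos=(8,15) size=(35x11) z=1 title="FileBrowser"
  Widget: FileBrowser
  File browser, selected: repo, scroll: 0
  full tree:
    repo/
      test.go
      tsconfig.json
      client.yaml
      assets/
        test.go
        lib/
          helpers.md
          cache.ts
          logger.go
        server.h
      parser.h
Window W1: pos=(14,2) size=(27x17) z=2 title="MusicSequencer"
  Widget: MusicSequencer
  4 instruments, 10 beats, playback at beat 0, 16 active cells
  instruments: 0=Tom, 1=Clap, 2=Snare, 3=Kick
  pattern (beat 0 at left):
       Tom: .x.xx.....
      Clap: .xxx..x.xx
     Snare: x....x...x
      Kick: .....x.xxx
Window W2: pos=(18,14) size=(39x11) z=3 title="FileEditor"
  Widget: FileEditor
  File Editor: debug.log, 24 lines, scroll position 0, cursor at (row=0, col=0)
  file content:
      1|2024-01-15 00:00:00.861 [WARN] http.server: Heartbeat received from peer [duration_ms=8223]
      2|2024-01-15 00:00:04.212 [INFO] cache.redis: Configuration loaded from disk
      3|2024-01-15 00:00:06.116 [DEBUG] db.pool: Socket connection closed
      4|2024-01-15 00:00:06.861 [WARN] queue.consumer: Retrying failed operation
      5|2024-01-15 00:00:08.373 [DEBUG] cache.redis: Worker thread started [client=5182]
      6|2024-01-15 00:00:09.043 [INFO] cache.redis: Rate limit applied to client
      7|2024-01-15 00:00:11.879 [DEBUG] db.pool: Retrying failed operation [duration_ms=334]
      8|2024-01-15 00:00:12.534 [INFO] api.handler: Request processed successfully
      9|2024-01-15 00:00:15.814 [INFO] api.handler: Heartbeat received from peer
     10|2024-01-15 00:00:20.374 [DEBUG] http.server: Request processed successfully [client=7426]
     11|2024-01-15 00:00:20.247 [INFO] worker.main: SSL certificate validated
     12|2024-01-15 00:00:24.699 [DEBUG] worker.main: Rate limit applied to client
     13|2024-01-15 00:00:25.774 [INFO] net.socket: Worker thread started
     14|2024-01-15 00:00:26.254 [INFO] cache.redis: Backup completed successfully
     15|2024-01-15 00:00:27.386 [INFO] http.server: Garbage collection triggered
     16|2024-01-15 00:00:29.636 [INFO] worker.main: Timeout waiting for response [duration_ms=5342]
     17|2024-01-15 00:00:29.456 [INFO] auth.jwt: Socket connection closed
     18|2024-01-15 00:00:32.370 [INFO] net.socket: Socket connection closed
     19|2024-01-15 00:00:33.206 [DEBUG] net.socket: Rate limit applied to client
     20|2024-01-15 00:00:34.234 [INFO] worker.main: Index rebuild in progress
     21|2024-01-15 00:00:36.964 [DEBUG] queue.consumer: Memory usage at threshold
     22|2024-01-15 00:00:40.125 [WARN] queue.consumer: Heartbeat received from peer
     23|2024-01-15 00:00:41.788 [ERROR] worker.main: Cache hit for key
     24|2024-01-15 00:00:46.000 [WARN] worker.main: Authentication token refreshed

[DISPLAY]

──────────────────┨                   
123456789         ┃                   
█·██·····         ┃                   
███··█·██         ┃                   
····█···█         ┃                   
····█·███         ┃                   
                  ┃                   
                  ┃                   
                  ┃                   
                  ┃                   
━━━━━━━━━━━━━━━━━━━━━━━━━━━━━━━━━━┓   
leEditor                          ┃   
──────────────────────────────────┨   
4-01-15 00:00:00.861 [WARN] http.▲┃   
4-01-15 00:00:04.212 [INFO] cache█┃   
4-01-15 00:00:06.116 [DEBUG] db.p░┃   
4-01-15 00:00:06.861 [WARN] queue░┃   
4-01-15 00:00:08.373 [DEBUG] cach░┃   
4-01-15 00:00:09.043 [INFO] cache░┃   
4-01-15 00:00:11.879 [DEBUG] db.p▼┃   
━━━━━━━━━━━━━━━━━━━━━━━━━━━━━━━━━━┛   


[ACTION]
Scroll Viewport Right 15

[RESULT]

──────────────┨                       
56789         ┃                       
·····         ┃                       
·█·██         ┃                       
█···█         ┃                       
█·███         ┃                       
              ┃                       
              ┃                       
              ┃                       
              ┃                       
━━━━━━━━━━━━━━━━━━━━━━━━━━━━━━┓       
itor                          ┃       
──────────────────────────────┨       
-15 00:00:00.861 [WARN] http.▲┃       
-15 00:00:04.212 [INFO] cache█┃       
-15 00:00:06.116 [DEBUG] db.p░┃       
-15 00:00:06.861 [WARN] queue░┃       
-15 00:00:08.373 [DEBUG] cach░┃       
-15 00:00:09.043 [INFO] cache░┃       
-15 00:00:11.879 [DEBUG] db.p▼┃       
━━━━━━━━━━━━━━━━━━━━━━━━━━━━━━┛       


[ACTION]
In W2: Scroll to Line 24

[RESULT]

──────────────┨                       
56789         ┃                       
·····         ┃                       
·█·██         ┃                       
█···█         ┃                       
█·███         ┃                       
              ┃                       
              ┃                       
              ┃                       
              ┃                       
━━━━━━━━━━━━━━━━━━━━━━━━━━━━━━┓       
itor                          ┃       
──────────────────────────────┨       
-15 00:00:32.370 [INFO] net.s▲┃       
-15 00:00:33.206 [DEBUG] net.░┃       
-15 00:00:34.234 [INFO] worke░┃       
-15 00:00:36.964 [DEBUG] queu░┃       
-15 00:00:40.125 [WARN] queue░┃       
-15 00:00:41.788 [ERROR] work█┃       
-15 00:00:46.000 [WARN] worke▼┃       
━━━━━━━━━━━━━━━━━━━━━━━━━━━━━━┛       


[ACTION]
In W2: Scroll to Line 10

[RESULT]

──────────────┨                       
56789         ┃                       
·····         ┃                       
·█·██         ┃                       
█···█         ┃                       
█·███         ┃                       
              ┃                       
              ┃                       
              ┃                       
              ┃                       
━━━━━━━━━━━━━━━━━━━━━━━━━━━━━━┓       
itor                          ┃       
──────────────────────────────┨       
-15 00:00:20.374 [DEBUG] http▲┃       
-15 00:00:20.247 [INFO] worke░┃       
-15 00:00:24.699 [DEBUG] work░┃       
-15 00:00:25.774 [INFO] net.s█┃       
-15 00:00:26.254 [INFO] cache░┃       
-15 00:00:27.386 [INFO] http.░┃       
-15 00:00:29.636 [INFO] worke▼┃       
━━━━━━━━━━━━━━━━━━━━━━━━━━━━━━┛       


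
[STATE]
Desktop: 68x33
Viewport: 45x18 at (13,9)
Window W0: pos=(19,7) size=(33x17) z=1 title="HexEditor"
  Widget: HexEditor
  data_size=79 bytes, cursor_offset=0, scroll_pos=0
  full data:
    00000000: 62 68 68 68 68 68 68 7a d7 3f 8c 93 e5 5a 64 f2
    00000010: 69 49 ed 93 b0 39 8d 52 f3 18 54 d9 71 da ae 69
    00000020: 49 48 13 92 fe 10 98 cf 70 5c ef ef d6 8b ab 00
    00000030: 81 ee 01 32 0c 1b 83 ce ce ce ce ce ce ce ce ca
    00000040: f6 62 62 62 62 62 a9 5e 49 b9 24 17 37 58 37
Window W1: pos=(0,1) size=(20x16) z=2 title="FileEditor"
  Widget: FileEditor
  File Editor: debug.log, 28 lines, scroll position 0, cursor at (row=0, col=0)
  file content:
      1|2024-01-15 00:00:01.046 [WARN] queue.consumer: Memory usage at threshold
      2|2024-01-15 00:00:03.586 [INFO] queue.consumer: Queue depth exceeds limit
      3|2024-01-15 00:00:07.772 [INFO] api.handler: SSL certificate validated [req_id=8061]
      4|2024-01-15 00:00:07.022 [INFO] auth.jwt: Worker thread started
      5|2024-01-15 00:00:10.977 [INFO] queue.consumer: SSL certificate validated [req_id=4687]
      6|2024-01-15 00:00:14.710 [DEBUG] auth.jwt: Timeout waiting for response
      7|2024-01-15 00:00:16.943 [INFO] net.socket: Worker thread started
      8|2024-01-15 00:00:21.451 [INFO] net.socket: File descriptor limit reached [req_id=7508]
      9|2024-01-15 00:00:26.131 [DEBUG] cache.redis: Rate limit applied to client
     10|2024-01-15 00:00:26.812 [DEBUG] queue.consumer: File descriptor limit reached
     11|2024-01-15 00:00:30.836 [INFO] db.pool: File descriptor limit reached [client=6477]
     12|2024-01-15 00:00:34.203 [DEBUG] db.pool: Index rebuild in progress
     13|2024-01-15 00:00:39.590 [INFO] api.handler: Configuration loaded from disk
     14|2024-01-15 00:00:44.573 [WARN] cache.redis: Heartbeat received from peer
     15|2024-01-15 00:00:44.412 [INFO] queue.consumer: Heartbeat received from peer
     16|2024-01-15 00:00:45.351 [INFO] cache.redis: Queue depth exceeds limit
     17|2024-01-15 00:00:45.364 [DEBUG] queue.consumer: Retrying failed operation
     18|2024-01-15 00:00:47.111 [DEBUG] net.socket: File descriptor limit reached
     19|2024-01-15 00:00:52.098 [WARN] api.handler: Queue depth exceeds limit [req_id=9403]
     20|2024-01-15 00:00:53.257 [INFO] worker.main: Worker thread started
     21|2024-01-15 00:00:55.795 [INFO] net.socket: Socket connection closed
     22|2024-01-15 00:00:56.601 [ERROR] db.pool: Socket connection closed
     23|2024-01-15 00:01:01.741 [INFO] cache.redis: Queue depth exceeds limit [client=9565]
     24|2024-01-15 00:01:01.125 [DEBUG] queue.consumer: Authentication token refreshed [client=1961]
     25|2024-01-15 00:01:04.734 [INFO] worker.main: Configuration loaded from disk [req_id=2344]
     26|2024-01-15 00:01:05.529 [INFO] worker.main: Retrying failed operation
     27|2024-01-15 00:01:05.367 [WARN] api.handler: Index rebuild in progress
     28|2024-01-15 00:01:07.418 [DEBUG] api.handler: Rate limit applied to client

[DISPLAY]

0:00:░┃───────────────────────────────┨      
0:00:░┃00000000  62 68 68 68 68 68 68 ┃      
0:00:░┃00000010  69 49 ed 93 b0 39 8d ┃      
0:00:░┃00000020  49 48 13 92 fe 10 98 ┃      
0:00:░┃00000030  81 ee 01 32 0c 1b 83 ┃      
0:00:░┃00000040  f6 62 62 62 62 62 a9 ┃      
0:00:▼┃                               ┃      
━━━━━━┛                               ┃      
      ┃                               ┃      
      ┃                               ┃      
      ┃                               ┃      
      ┃                               ┃      
      ┃                               ┃      
      ┃                               ┃      
      ┗━━━━━━━━━━━━━━━━━━━━━━━━━━━━━━━┛      
                                             
                                             
                                             


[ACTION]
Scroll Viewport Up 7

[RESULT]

      ┃                                      
──────┨                                      
0:00:▲┃                                      
0:00:█┃                                      
0:00:░┃                                      
0:00:░┃━━━━━━━━━━━━━━━━━━━━━━━━━━━━━━━┓      
0:00:░┃ HexEditor                     ┃      
0:00:░┃───────────────────────────────┨      
0:00:░┃00000000  62 68 68 68 68 68 68 ┃      
0:00:░┃00000010  69 49 ed 93 b0 39 8d ┃      
0:00:░┃00000020  49 48 13 92 fe 10 98 ┃      
0:00:░┃00000030  81 ee 01 32 0c 1b 83 ┃      
0:00:░┃00000040  f6 62 62 62 62 62 a9 ┃      
0:00:▼┃                               ┃      
━━━━━━┛                               ┃      
      ┃                               ┃      
      ┃                               ┃      
      ┃                               ┃      


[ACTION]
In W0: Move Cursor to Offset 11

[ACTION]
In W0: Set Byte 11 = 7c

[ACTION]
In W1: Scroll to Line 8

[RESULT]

      ┃                                      
──────┨                                      
0:00:▲┃                                      
0:00:░┃                                      
0:00:░┃                                      
0:00:░┃━━━━━━━━━━━━━━━━━━━━━━━━━━━━━━━┓      
0:00:░┃ HexEditor                     ┃      
0:00:█┃───────────────────────────────┨      
0:00:░┃00000000  62 68 68 68 68 68 68 ┃      
0:00:░┃00000010  69 49 ed 93 b0 39 8d ┃      
0:00:░┃00000020  49 48 13 92 fe 10 98 ┃      
0:00:░┃00000030  81 ee 01 32 0c 1b 83 ┃      
0:00:░┃00000040  f6 62 62 62 62 62 a9 ┃      
0:00:▼┃                               ┃      
━━━━━━┛                               ┃      
      ┃                               ┃      
      ┃                               ┃      
      ┃                               ┃      


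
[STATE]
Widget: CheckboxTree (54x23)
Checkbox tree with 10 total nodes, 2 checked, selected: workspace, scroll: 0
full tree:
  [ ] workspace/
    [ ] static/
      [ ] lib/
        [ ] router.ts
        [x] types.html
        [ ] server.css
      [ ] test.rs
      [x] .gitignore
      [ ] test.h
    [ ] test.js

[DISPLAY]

>[-] workspace/                                       
   [-] static/                                        
     [-] lib/                                         
       [ ] router.ts                                  
       [x] types.html                                 
       [ ] server.css                                 
     [ ] test.rs                                      
     [x] .gitignore                                   
     [ ] test.h                                       
   [ ] test.js                                        
                                                      
                                                      
                                                      
                                                      
                                                      
                                                      
                                                      
                                                      
                                                      
                                                      
                                                      
                                                      
                                                      


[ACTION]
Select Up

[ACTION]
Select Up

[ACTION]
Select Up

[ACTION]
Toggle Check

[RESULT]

>[x] workspace/                                       
   [x] static/                                        
     [x] lib/                                         
       [x] router.ts                                  
       [x] types.html                                 
       [x] server.css                                 
     [x] test.rs                                      
     [x] .gitignore                                   
     [x] test.h                                       
   [x] test.js                                        
                                                      
                                                      
                                                      
                                                      
                                                      
                                                      
                                                      
                                                      
                                                      
                                                      
                                                      
                                                      
                                                      


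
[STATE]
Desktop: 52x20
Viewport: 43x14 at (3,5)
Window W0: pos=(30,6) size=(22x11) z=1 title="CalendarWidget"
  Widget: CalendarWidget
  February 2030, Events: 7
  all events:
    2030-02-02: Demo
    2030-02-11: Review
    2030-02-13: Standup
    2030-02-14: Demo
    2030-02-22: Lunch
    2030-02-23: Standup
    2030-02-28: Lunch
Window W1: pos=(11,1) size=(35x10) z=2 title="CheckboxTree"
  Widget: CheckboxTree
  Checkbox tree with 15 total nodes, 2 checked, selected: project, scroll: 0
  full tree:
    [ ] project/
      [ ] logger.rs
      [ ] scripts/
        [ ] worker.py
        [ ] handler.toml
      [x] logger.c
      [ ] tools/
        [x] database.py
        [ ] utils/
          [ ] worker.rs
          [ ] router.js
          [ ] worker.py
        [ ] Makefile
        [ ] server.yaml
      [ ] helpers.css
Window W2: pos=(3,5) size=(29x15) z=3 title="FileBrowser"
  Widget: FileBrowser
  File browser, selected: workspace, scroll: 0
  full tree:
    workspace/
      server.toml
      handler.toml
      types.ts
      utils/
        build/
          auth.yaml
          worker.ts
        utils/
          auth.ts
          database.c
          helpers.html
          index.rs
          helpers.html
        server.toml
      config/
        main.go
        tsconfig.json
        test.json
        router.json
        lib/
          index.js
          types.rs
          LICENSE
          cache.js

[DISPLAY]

┏━━━━━━━━━━━━━━━━━━━━━━━━━━━┓             ┃
┃ FileBrowser               ┃             ┃
┠───────────────────────────┨             ┃
┃> [-] workspace/           ┃l            ┃
┃    server.toml            ┃             ┃
┃    handler.toml           ┃━━━━━━━━━━━━━┛
┃    types.ts               ┃            1 
┃    [+] utils/             ┃4  5  6  7  8 
┃    [+] config/            ┃1* 12 13* 14* 
┃                           ┃8 19 20 21 22*
┃                           ┃5 26 27 28*   
┃                           ┃━━━━━━━━━━━━━━
┃                           ┃              
┃                           ┃              


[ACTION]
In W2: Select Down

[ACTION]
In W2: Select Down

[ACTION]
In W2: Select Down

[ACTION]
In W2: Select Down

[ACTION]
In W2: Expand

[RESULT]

┏━━━━━━━━━━━━━━━━━━━━━━━━━━━┓             ┃
┃ FileBrowser               ┃             ┃
┠───────────────────────────┨             ┃
┃  [-] workspace/           ┃l            ┃
┃    server.toml            ┃             ┃
┃    handler.toml           ┃━━━━━━━━━━━━━┛
┃    types.ts               ┃            1 
┃  > [-] utils/             ┃4  5  6  7  8 
┃      [+] build/           ┃1* 12 13* 14* 
┃      [+] utils/           ┃8 19 20 21 22*
┃      server.toml          ┃5 26 27 28*   
┃    [+] config/            ┃━━━━━━━━━━━━━━
┃                           ┃              
┃                           ┃              


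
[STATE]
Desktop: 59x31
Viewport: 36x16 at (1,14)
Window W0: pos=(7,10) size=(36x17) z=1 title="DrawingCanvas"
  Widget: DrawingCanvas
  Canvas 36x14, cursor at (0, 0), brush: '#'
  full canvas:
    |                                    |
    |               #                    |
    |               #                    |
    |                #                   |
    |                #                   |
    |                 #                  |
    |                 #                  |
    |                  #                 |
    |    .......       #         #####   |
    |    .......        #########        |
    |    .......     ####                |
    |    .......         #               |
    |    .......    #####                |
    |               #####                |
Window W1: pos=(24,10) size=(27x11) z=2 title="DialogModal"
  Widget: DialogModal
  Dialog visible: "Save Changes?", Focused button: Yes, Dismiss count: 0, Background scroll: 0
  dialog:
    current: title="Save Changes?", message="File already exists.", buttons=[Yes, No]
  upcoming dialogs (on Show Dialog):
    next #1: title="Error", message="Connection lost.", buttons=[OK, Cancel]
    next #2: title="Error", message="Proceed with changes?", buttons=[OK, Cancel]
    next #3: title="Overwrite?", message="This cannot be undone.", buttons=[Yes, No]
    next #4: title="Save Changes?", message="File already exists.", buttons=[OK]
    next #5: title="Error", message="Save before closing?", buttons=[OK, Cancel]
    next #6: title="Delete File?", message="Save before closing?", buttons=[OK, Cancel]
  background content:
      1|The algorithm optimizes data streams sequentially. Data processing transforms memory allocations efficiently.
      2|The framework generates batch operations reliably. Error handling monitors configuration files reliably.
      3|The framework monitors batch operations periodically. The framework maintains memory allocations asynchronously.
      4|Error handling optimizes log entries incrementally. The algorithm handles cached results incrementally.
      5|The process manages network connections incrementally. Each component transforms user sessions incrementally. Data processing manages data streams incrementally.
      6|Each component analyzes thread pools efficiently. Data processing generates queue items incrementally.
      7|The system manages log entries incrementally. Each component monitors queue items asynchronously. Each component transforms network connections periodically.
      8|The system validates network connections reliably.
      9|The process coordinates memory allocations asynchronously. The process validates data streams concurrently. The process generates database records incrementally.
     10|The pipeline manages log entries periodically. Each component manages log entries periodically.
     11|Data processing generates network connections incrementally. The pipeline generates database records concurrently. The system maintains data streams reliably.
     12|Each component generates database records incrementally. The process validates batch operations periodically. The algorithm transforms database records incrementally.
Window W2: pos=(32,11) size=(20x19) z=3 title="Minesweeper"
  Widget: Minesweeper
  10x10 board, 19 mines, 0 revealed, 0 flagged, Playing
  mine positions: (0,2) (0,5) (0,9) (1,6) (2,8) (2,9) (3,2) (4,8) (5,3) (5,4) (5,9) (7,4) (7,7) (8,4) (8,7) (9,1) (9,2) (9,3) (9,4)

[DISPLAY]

      ┃               #┃Th┌────┃■■■■
      ┃               #┃Th│   S┃■■■■
      ┃                ┃Er│File┃■■■■
      ┃                ┃Th│    ┃■■■■
      ┃                ┃Ea└────┃■■■■
      ┃                ┃The sys┃■■■■
      ┃                ┗━━━━━━━┃■■■■
      ┃    .......       #     ┃■■■■
      ┃    .......        #####┃■■■■
      ┃    .......     ####    ┃■■■■
      ┃    .......         #   ┃    
      ┃    .......    #####    ┃    
      ┗━━━━━━━━━━━━━━━━━━━━━━━━┃    
                               ┃    
                               ┃    
                               ┗━━━━


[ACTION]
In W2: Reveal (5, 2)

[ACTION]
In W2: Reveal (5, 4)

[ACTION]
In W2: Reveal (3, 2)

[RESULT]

      ┃               #┃Th┌────┃■■✹■
      ┃               #┃Th│   S┃■■■■
      ┃                ┃Er│File┃■■■■
      ┃                ┃Th│    ┃■■✹■
      ┃                ┃Ea└────┃■■■■
      ┃                ┃The sys┃■■1✹
      ┃                ┗━━━━━━━┃■■■■
      ┃    .......       #     ┃■■■■
      ┃    .......        #####┃■■■■
      ┃    .......     ####    ┃■✹✹✹
      ┃    .......         #   ┃    
      ┃    .......    #####    ┃    
      ┗━━━━━━━━━━━━━━━━━━━━━━━━┃    
                               ┃    
                               ┃    
                               ┗━━━━


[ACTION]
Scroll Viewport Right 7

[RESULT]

               #┃Th┌────┃■■✹■■✹■■■✹ 
               #┃Th│   S┃■■■■■■✹■■■ 
                ┃Er│File┃■■■■■■■■✹✹ 
                ┃Th│    ┃■■✹■■■■■■■ 
                ┃Ea└────┃■■■■■■■■✹■ 
                ┃The sys┃■■1✹✹■■■■✹ 
                ┗━━━━━━━┃■■■■■■■■■■ 
    .......       #     ┃■■■■✹■■✹■■ 
    .......        #####┃■■■■✹■■✹■■ 
    .......     ####    ┃■✹✹✹✹■■■■■ 
    .......         #   ┃           
    .......    #####    ┃           
━━━━━━━━━━━━━━━━━━━━━━━━┃           
                        ┃           
                        ┃           
                        ┗━━━━━━━━━━━


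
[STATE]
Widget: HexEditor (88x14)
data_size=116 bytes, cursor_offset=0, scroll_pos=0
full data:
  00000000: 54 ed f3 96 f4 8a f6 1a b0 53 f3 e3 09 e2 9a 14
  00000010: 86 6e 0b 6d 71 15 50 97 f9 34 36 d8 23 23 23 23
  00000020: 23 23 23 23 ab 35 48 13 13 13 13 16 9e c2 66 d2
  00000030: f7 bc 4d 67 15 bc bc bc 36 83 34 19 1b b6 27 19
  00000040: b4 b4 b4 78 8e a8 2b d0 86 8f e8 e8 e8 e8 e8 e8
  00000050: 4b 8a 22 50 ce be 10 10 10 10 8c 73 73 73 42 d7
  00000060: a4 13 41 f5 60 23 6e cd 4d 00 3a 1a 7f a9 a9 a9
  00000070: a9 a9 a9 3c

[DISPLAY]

00000000  54 ed f3 96 f4 8a f6 1a  b0 53 f3 e3 09 e2 9a 14  |T........S......|          
00000010  86 6e 0b 6d 71 15 50 97  f9 34 36 d8 23 23 23 23  |.n.mq.P..46.####|          
00000020  23 23 23 23 ab 35 48 13  13 13 13 16 9e c2 66 d2  |####.5H.......f.|          
00000030  f7 bc 4d 67 15 bc bc bc  36 83 34 19 1b b6 27 19  |..Mg....6.4...'.|          
00000040  b4 b4 b4 78 8e a8 2b d0  86 8f e8 e8 e8 e8 e8 e8  |...x..+.........|          
00000050  4b 8a 22 50 ce be 10 10  10 10 8c 73 73 73 42 d7  |K."P.......sssB.|          
00000060  a4 13 41 f5 60 23 6e cd  4d 00 3a 1a 7f a9 a9 a9  |..A.`#n.M.:.....|          
00000070  a9 a9 a9 3c                                       |...<            |          
                                                                                        
                                                                                        
                                                                                        
                                                                                        
                                                                                        
                                                                                        


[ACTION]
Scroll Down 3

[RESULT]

00000030  f7 bc 4d 67 15 bc bc bc  36 83 34 19 1b b6 27 19  |..Mg....6.4...'.|          
00000040  b4 b4 b4 78 8e a8 2b d0  86 8f e8 e8 e8 e8 e8 e8  |...x..+.........|          
00000050  4b 8a 22 50 ce be 10 10  10 10 8c 73 73 73 42 d7  |K."P.......sssB.|          
00000060  a4 13 41 f5 60 23 6e cd  4d 00 3a 1a 7f a9 a9 a9  |..A.`#n.M.:.....|          
00000070  a9 a9 a9 3c                                       |...<            |          
                                                                                        
                                                                                        
                                                                                        
                                                                                        
                                                                                        
                                                                                        
                                                                                        
                                                                                        
                                                                                        


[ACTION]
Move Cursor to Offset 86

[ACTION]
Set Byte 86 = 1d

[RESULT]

00000030  f7 bc 4d 67 15 bc bc bc  36 83 34 19 1b b6 27 19  |..Mg....6.4...'.|          
00000040  b4 b4 b4 78 8e a8 2b d0  86 8f e8 e8 e8 e8 e8 e8  |...x..+.........|          
00000050  4b 8a 22 50 ce be 1D 10  10 10 8c 73 73 73 42 d7  |K."P.......sssB.|          
00000060  a4 13 41 f5 60 23 6e cd  4d 00 3a 1a 7f a9 a9 a9  |..A.`#n.M.:.....|          
00000070  a9 a9 a9 3c                                       |...<            |          
                                                                                        
                                                                                        
                                                                                        
                                                                                        
                                                                                        
                                                                                        
                                                                                        
                                                                                        
                                                                                        


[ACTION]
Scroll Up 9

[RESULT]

00000000  54 ed f3 96 f4 8a f6 1a  b0 53 f3 e3 09 e2 9a 14  |T........S......|          
00000010  86 6e 0b 6d 71 15 50 97  f9 34 36 d8 23 23 23 23  |.n.mq.P..46.####|          
00000020  23 23 23 23 ab 35 48 13  13 13 13 16 9e c2 66 d2  |####.5H.......f.|          
00000030  f7 bc 4d 67 15 bc bc bc  36 83 34 19 1b b6 27 19  |..Mg....6.4...'.|          
00000040  b4 b4 b4 78 8e a8 2b d0  86 8f e8 e8 e8 e8 e8 e8  |...x..+.........|          
00000050  4b 8a 22 50 ce be 1D 10  10 10 8c 73 73 73 42 d7  |K."P.......sssB.|          
00000060  a4 13 41 f5 60 23 6e cd  4d 00 3a 1a 7f a9 a9 a9  |..A.`#n.M.:.....|          
00000070  a9 a9 a9 3c                                       |...<            |          
                                                                                        
                                                                                        
                                                                                        
                                                                                        
                                                                                        
                                                                                        


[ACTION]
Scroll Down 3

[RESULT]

00000030  f7 bc 4d 67 15 bc bc bc  36 83 34 19 1b b6 27 19  |..Mg....6.4...'.|          
00000040  b4 b4 b4 78 8e a8 2b d0  86 8f e8 e8 e8 e8 e8 e8  |...x..+.........|          
00000050  4b 8a 22 50 ce be 1D 10  10 10 8c 73 73 73 42 d7  |K."P.......sssB.|          
00000060  a4 13 41 f5 60 23 6e cd  4d 00 3a 1a 7f a9 a9 a9  |..A.`#n.M.:.....|          
00000070  a9 a9 a9 3c                                       |...<            |          
                                                                                        
                                                                                        
                                                                                        
                                                                                        
                                                                                        
                                                                                        
                                                                                        
                                                                                        
                                                                                        
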